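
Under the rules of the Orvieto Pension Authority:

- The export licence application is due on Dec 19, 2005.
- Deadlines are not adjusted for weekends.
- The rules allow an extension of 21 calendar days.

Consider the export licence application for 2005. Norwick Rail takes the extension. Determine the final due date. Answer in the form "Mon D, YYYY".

The statutory due date is Dec 19, 2005.
No adjustment is made for weekends or holidays, so Dec 19, 2005 stands.
Applying the 21-calendar-day extension: Dec 19, 2005 + 21 days = Jan 9, 2006.
No adjustment is made for weekends or holidays, so Jan 9, 2006 stands.
Final deadline: Jan 9, 2006.

Jan 9, 2006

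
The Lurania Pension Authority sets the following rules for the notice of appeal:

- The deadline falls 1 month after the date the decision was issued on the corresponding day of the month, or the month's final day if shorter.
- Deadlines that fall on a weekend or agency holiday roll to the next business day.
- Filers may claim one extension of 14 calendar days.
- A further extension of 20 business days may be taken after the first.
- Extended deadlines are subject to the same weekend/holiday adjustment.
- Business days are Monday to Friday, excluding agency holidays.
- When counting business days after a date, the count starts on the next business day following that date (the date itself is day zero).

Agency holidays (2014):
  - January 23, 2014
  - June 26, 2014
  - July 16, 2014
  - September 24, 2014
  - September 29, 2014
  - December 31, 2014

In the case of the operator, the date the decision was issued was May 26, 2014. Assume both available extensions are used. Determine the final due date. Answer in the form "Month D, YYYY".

Moving 1 month forward from May 26, 2014 on the corresponding day gives June 26, 2014.
June 26, 2014 is a listed holiday, so it moves to the next business day, June 27, 2014 (Friday).
Add the 14 calendar-day extension to June 27, 2014: July 11, 2014.
July 11, 2014 (Friday) is already a business day.
Counting 20 further business days from July 11, 2014 reaches August 11, 2014.
August 11, 2014 falls on a Monday, which is a business day, so no adjustment is needed.
Deadline: August 11, 2014.

August 11, 2014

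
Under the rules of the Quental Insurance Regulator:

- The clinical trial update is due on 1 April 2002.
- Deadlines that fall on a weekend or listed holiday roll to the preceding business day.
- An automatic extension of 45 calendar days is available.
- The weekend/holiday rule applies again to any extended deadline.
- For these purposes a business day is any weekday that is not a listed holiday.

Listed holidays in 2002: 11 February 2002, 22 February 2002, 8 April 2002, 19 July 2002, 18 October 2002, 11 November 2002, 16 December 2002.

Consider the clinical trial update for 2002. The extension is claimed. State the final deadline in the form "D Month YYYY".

16 May 2002

Start from the fixed due date, 1 April 2002.
Since 1 April 2002 is a Monday and not a holiday, the date is unchanged.
Applying the 45-calendar-day extension: 1 April 2002 + 45 days = 16 May 2002.
Since 16 May 2002 is a Thursday and not a holiday, the date is unchanged.
Final deadline: 16 May 2002.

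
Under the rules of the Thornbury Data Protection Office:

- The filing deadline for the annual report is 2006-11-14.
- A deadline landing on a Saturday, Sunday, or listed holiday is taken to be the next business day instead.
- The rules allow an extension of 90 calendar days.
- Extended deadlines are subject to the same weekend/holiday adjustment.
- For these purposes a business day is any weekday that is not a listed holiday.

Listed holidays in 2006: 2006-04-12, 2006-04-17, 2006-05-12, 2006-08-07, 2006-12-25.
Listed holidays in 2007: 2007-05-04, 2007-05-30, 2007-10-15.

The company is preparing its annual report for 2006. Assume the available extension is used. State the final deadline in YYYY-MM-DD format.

The stated deadline is 2006-11-14.
2006-11-14 is a Tuesday and not a listed holiday, so it stands.
Applying the 90-calendar-day extension: 2006-11-14 + 90 days = 2007-02-12.
Since 2007-02-12 is a Monday and not a holiday, the date is unchanged.
So the filing is due 2007-02-12.

2007-02-12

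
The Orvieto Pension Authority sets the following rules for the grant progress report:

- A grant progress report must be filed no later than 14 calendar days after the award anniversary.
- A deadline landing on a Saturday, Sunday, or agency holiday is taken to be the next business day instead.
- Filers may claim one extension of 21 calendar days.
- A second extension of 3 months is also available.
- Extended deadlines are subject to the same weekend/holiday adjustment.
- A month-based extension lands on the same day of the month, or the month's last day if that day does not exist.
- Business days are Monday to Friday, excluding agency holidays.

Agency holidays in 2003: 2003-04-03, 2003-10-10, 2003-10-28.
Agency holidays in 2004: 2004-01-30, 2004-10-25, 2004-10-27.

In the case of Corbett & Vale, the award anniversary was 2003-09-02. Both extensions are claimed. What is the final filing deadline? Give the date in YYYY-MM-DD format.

From 2003-09-02, 14 calendar days later is 2003-09-16.
2003-09-16 falls on a Tuesday, which is a business day, so no adjustment is needed.
Applying the 21-calendar-day extension: 2003-09-16 + 21 days = 2003-10-07.
2003-10-07 (Tuesday) is already a business day.
Add 3 months to 2003-10-07: 2004-01-07.
2004-01-07 (Wednesday) is already a business day.
Deadline: 2004-01-07.

2004-01-07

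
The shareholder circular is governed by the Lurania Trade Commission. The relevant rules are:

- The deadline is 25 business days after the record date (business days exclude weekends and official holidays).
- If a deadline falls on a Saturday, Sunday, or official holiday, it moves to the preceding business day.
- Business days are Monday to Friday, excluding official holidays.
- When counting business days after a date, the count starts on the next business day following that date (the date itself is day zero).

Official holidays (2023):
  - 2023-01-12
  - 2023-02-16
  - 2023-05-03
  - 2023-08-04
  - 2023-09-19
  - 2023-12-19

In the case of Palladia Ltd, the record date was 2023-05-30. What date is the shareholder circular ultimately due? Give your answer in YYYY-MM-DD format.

2023-07-04

Starting the day after 2023-05-30 and counting 25 business days lands on 2023-07-04.
Since 2023-07-04 is a Tuesday and not a holiday, the date is unchanged.
So the filing is due 2023-07-04.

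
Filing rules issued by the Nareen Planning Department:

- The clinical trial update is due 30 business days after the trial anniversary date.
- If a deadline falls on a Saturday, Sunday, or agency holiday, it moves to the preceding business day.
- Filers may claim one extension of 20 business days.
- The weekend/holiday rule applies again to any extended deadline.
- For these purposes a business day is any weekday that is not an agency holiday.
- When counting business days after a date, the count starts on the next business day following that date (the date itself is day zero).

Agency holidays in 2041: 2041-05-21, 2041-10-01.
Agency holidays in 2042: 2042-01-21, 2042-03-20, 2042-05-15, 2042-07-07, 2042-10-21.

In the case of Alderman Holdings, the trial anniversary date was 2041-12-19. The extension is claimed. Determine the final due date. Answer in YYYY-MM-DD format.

Starting the day after 2041-12-19 and counting 30 business days lands on 2042-01-31.
Since 2042-01-31 is a Friday and not a holiday, the date is unchanged.
The 20-business-day extension runs from 2042-01-31 to 2042-02-28.
2042-02-28 is a Friday and not a listed holiday, so it stands.
Deadline: 2042-02-28.

2042-02-28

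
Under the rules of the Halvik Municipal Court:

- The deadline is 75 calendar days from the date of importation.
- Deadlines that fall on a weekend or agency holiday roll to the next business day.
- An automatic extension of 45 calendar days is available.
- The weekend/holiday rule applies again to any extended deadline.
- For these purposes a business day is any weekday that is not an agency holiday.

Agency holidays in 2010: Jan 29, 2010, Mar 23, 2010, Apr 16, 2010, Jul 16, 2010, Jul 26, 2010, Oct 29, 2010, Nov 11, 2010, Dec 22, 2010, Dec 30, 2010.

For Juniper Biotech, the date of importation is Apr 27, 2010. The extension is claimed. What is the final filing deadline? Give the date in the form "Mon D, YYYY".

Aug 26, 2010

From Apr 27, 2010, 75 calendar days later is Jul 11, 2010.
Jul 11, 2010 is a Sunday, so it moves to the next business day, Jul 12, 2010 (Monday).
The 45-calendar-day extension moves the deadline from Jul 12, 2010 to Aug 26, 2010.
Aug 26, 2010 (Thursday) is already a business day.
Final deadline: Aug 26, 2010.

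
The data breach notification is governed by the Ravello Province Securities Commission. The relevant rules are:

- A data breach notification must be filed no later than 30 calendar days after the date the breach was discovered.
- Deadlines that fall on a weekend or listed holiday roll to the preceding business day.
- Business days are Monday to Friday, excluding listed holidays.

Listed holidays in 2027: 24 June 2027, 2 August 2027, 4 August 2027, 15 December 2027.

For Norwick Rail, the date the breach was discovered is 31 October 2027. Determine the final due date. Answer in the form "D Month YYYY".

Adding 30 calendar days to 31 October 2027 gives 30 November 2027.
30 November 2027 falls on a Tuesday, which is a business day, so no adjustment is needed.
Final deadline: 30 November 2027.

30 November 2027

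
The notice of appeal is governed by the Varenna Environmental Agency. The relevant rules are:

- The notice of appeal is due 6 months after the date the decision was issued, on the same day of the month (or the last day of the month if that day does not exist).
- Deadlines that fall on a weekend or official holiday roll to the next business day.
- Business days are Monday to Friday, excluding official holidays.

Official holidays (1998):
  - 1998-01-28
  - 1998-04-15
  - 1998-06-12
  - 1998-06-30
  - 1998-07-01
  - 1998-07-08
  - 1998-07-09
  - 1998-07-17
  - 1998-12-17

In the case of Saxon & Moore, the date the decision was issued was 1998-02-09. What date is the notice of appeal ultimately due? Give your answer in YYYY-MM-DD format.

6 months after 1998-02-09, on the same day of the month, is 1998-08-09.
1998-08-09 is a Sunday; the next business day is 1998-08-10 (Monday).
The final due date is 1998-08-10.

1998-08-10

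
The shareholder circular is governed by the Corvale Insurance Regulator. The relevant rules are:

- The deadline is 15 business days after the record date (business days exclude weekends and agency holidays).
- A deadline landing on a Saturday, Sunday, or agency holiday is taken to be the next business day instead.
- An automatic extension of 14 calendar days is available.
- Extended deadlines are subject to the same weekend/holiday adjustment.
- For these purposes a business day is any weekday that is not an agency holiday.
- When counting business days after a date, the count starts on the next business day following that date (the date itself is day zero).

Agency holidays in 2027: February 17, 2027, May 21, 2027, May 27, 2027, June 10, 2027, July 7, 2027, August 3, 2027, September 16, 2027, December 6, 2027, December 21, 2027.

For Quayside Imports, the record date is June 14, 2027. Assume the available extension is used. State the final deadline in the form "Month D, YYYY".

July 19, 2027

Counting 15 business days after June 14, 2027 (skipping weekends and listed holidays) reaches July 5, 2027.
July 5, 2027 (Monday) is already a business day.
With the 14-day extension, July 5, 2027 becomes July 19, 2027.
July 19, 2027 (Monday) is already a business day.
The final due date is July 19, 2027.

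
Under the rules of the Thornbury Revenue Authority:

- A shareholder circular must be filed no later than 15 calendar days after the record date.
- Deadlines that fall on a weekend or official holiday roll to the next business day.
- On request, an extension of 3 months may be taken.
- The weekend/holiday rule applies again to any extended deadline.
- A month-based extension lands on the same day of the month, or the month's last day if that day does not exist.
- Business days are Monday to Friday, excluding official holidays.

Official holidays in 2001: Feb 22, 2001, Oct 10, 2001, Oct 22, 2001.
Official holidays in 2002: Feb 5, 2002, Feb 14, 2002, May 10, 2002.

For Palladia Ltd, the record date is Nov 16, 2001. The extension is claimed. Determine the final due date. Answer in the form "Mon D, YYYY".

15 calendar days after Nov 16, 2001 is Dec 1, 2001.
Dec 1, 2001 is a Saturday; the next business day is Dec 3, 2001 (Monday).
Applying the 3 months extension: 3 months after Dec 3, 2001 is Mar 3, 2002.
Because Mar 3, 2002 is a Sunday, the deadline becomes Mar 4, 2002 (Monday).
Final deadline: Mar 4, 2002.

Mar 4, 2002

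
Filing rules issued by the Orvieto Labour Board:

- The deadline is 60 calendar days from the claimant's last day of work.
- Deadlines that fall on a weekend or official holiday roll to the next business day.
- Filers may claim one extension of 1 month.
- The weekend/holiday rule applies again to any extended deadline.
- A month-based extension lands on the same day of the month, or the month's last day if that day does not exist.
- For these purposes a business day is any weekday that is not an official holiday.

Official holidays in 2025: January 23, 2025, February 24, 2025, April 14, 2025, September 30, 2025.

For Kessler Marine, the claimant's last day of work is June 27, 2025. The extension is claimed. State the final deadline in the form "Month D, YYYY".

September 26, 2025

From June 27, 2025, 60 calendar days later is August 26, 2025.
August 26, 2025 falls on a Tuesday, which is a business day, so no adjustment is needed.
Add 1 month to August 26, 2025: September 26, 2025.
Since September 26, 2025 is a Friday and not a holiday, the date is unchanged.
Deadline: September 26, 2025.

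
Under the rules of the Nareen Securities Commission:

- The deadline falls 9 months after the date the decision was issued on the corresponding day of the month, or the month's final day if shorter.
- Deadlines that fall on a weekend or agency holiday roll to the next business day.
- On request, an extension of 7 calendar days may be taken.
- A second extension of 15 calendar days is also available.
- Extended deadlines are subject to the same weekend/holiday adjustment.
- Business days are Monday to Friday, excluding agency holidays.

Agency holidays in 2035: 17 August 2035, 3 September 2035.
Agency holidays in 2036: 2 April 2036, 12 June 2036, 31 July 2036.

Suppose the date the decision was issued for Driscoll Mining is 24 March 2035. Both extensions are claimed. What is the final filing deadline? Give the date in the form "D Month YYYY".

Moving 9 months forward from 24 March 2035 on the corresponding day gives 24 December 2035.
24 December 2035 falls on a Monday, which is a business day, so no adjustment is needed.
The 7-calendar-day extension moves the deadline from 24 December 2035 to 31 December 2035.
31 December 2035 is a Monday and not a listed holiday, so it stands.
Applying the 15-calendar-day extension: 31 December 2035 + 15 days = 15 January 2036.
15 January 2036 (Tuesday) is already a business day.
So the filing is due 15 January 2036.

15 January 2036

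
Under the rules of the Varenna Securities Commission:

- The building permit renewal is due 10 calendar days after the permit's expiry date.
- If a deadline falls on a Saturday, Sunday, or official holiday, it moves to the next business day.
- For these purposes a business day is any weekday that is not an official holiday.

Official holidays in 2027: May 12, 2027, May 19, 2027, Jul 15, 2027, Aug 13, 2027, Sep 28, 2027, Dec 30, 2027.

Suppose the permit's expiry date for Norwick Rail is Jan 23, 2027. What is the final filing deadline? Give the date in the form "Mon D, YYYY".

Trigger date Jan 23, 2027 + 10 calendar days = Feb 2, 2027.
Feb 2, 2027 is a Tuesday and not a listed holiday, so it stands.
Final deadline: Feb 2, 2027.

Feb 2, 2027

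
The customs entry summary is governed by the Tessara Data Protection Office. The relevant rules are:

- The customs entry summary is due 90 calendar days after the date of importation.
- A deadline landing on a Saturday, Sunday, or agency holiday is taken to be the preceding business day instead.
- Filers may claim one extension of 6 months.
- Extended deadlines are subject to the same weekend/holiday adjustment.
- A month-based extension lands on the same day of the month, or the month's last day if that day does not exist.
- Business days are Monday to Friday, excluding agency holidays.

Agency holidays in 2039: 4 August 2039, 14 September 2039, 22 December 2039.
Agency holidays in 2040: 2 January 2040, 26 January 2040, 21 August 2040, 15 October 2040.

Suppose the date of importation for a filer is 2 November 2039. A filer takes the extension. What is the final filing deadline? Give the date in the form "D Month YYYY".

Trigger date 2 November 2039 + 90 calendar days = 31 January 2040.
Since 31 January 2040 is a Tuesday and not a holiday, the date is unchanged.
Add 6 months to 31 January 2040: 31 July 2040.
Since 31 July 2040 is a Tuesday and not a holiday, the date is unchanged.
Final deadline: 31 July 2040.

31 July 2040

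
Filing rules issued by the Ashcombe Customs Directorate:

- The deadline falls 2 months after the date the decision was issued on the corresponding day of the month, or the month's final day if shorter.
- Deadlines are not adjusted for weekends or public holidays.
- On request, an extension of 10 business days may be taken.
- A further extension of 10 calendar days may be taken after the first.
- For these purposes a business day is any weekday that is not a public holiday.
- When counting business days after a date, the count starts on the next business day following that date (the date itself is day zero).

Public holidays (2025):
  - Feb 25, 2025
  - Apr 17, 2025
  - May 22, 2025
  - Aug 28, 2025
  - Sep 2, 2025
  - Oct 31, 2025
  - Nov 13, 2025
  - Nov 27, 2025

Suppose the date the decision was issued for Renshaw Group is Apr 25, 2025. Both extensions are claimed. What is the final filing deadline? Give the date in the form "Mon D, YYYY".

2 months after Apr 25, 2025, on the same day of the month, is Jun 25, 2025.
Jun 25, 2025 is a Wednesday; no weekend or holiday adjustment applies.
Counting 10 further business days from Jun 25, 2025 reaches Jul 9, 2025.
Jul 9, 2025 is a Wednesday; no weekend or holiday adjustment applies.
With the 10-day extension, Jul 9, 2025 becomes Jul 19, 2025.
Jul 19, 2025 is a Saturday; no weekend or holiday adjustment applies.
Final deadline: Jul 19, 2025.

Jul 19, 2025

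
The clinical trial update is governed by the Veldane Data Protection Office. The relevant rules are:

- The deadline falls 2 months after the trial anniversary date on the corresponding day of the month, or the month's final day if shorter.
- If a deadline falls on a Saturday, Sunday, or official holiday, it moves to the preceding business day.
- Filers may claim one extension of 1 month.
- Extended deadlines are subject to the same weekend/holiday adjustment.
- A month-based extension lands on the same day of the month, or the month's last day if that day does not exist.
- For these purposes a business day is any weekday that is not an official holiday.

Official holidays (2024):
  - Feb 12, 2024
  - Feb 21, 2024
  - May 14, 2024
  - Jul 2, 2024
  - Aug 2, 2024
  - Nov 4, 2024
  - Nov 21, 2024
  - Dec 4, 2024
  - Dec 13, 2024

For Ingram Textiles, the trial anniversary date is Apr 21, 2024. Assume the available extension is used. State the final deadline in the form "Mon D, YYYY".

Jul 19, 2024

2 months from Apr 21, 2024 is Jun 21, 2024.
Jun 21, 2024 falls on a Friday, which is a business day, so no adjustment is needed.
The 1 month extension carries Jun 21, 2024 to Jul 21, 2024.
Jul 21, 2024 is a Sunday; the preceding business day is Jul 19, 2024 (Friday).
So the filing is due Jul 19, 2024.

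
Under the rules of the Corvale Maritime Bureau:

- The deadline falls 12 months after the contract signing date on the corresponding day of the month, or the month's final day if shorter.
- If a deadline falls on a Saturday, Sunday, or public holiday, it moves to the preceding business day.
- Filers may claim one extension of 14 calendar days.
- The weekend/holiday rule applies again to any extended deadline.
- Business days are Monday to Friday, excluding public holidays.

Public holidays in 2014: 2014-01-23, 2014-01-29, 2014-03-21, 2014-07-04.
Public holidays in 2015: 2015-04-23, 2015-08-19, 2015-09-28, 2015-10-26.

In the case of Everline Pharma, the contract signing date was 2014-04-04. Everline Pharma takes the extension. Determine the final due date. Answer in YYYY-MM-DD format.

Moving 12 months forward from 2014-04-04 on the corresponding day gives 2015-04-04.
Because 2015-04-04 is a Saturday, the deadline becomes 2015-04-03 (Friday).
Applying the 14-calendar-day extension: 2015-04-03 + 14 days = 2015-04-17.
Since 2015-04-17 is a Friday and not a holiday, the date is unchanged.
Deadline: 2015-04-17.

2015-04-17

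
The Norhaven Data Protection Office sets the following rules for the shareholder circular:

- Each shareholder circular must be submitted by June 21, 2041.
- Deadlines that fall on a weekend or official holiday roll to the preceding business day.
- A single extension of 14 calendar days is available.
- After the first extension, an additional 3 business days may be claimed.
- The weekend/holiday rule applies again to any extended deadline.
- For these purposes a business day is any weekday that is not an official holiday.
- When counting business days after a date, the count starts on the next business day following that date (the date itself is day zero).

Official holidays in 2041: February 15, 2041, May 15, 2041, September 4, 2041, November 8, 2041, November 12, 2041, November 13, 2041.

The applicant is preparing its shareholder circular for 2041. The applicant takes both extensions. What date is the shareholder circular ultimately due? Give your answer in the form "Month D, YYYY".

The statutory due date is June 21, 2041.
Since June 21, 2041 is a Friday and not a holiday, the date is unchanged.
With the 14-day extension, June 21, 2041 becomes July 5, 2041.
July 5, 2041 (Friday) is already a business day.
The 3-business-day extension runs from July 5, 2041 to July 10, 2041.
July 10, 2041 falls on a Wednesday, which is a business day, so no adjustment is needed.
Final deadline: July 10, 2041.

July 10, 2041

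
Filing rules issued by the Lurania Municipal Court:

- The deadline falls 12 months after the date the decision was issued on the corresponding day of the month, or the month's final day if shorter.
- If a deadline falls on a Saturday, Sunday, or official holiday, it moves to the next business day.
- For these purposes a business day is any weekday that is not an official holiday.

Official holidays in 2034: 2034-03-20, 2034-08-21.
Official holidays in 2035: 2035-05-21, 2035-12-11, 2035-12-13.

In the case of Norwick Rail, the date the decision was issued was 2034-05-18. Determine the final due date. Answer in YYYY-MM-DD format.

2035-05-18

12 months from 2034-05-18 is 2035-05-18.
2035-05-18 (Friday) is already a business day.
Deadline: 2035-05-18.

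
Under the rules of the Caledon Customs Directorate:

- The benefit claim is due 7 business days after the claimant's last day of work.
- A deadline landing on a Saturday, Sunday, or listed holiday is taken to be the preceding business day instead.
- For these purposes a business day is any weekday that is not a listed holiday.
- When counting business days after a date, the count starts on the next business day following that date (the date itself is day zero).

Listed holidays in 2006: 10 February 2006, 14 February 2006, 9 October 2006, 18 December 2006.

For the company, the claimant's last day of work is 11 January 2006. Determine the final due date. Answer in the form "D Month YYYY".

7 business days after 11 January 2006, excluding weekends and holidays, is 20 January 2006.
20 January 2006 falls on a Friday, which is a business day, so no adjustment is needed.
The final due date is 20 January 2006.

20 January 2006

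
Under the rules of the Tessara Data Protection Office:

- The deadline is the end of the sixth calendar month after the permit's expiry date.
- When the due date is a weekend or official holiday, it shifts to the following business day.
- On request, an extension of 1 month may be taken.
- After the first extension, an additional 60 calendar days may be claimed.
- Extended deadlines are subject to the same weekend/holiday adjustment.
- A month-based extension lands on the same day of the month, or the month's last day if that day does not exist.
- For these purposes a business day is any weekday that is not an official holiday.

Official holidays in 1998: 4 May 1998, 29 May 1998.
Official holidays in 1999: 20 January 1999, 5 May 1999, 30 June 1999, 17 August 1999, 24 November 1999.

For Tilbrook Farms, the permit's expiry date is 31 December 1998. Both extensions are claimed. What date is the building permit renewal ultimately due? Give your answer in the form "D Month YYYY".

1 October 1999

6 months after 31 December 1998 falls in June 1999; the last day of that month is 30 June 1999.
30 June 1999 is a listed holiday; the next business day is 1 July 1999 (Thursday).
The 1 month extension carries 1 July 1999 to 1 August 1999.
1 August 1999 falls on a Sunday. Rolling to the next business day gives 2 August 1999, a Monday.
Applying the 60-calendar-day extension: 2 August 1999 + 60 days = 1 October 1999.
1 October 1999 falls on a Friday, which is a business day, so no adjustment is needed.
The final due date is 1 October 1999.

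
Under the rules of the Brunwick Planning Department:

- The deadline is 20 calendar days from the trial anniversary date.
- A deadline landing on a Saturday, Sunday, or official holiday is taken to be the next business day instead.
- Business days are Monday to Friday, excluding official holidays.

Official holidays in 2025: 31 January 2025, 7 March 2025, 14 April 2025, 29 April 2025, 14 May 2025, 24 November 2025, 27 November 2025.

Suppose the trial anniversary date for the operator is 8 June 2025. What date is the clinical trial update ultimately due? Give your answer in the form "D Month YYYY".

30 June 2025

20 calendar days after 8 June 2025 is 28 June 2025.
28 June 2025 is a Saturday; the next business day is 30 June 2025 (Monday).
Final deadline: 30 June 2025.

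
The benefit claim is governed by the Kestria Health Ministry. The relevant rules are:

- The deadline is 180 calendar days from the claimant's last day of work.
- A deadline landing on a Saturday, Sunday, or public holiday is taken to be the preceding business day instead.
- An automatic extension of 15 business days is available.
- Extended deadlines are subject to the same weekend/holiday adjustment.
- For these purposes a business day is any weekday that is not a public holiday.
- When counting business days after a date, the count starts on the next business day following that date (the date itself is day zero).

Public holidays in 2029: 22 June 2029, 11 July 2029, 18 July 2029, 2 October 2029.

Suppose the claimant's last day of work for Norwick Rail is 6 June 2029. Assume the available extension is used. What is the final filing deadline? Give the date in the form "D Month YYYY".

180 calendar days after 6 June 2029 is 3 December 2029.
3 December 2029 is a Monday and not a listed holiday, so it stands.
The 15-business-day extension runs from 3 December 2029 to 24 December 2029.
24 December 2029 (Monday) is already a business day.
So the filing is due 24 December 2029.

24 December 2029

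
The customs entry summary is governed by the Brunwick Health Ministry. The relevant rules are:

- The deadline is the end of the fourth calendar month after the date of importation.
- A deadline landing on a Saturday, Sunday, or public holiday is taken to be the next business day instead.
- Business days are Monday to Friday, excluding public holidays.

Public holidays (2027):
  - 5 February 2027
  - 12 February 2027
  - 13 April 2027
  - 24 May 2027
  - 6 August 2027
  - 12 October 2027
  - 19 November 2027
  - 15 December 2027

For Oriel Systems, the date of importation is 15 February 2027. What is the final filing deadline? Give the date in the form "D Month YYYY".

30 June 2027

The fourth month after 15 February 2027 is June 2027, whose last day is 30 June 2027.
30 June 2027 (Wednesday) is already a business day.
Deadline: 30 June 2027.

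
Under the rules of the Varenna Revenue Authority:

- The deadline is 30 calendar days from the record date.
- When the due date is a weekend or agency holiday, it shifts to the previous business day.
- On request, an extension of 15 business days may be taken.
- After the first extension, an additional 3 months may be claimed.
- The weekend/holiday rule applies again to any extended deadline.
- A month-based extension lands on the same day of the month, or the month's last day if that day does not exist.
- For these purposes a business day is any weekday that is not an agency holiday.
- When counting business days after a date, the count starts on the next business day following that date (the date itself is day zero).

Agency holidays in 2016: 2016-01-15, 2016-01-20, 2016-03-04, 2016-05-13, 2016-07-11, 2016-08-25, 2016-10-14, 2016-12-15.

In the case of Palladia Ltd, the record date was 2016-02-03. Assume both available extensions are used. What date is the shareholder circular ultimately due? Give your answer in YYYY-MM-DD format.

2016-06-24

30 calendar days after 2016-02-03 is 2016-03-04.
2016-03-04 falls on a listed holiday. Rolling to the preceding business day gives 2016-03-03, a Thursday.
The 15-business-day extension runs from 2016-03-03 to 2016-03-25.
2016-03-25 is a Friday and not a listed holiday, so it stands.
Add 3 months to 2016-03-25: 2016-06-25.
Because 2016-06-25 is a Saturday, the deadline becomes 2016-06-24 (Friday).
So the filing is due 2016-06-24.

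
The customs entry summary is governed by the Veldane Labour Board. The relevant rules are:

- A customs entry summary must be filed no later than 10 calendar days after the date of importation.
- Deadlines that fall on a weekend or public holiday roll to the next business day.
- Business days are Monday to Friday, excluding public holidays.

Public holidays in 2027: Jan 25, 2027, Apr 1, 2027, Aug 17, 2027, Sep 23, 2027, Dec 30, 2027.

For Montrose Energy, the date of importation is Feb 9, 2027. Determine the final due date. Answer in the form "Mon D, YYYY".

Feb 19, 2027

From Feb 9, 2027, 10 calendar days later is Feb 19, 2027.
Feb 19, 2027 is a Friday and not a listed holiday, so it stands.
So the filing is due Feb 19, 2027.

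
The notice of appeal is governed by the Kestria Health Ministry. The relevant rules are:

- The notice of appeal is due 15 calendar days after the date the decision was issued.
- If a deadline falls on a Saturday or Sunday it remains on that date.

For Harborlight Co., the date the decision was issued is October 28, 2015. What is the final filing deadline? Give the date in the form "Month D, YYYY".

Trigger date October 28, 2015 + 15 calendar days = November 12, 2015.
November 12, 2015 falls on a Thursday. The rules make no weekend/holiday allowance, so it remains November 12, 2015.
So the filing is due November 12, 2015.

November 12, 2015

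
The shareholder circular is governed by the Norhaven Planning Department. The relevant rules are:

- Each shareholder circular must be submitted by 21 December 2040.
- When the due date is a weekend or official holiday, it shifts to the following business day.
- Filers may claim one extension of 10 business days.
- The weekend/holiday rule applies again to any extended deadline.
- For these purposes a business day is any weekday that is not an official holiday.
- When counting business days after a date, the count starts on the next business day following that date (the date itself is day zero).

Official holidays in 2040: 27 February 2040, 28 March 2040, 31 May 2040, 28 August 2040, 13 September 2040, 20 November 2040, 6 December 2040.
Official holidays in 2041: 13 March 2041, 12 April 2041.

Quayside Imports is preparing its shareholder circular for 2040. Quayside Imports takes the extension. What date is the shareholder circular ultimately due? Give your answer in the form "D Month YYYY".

The stated deadline is 21 December 2040.
Since 21 December 2040 is a Friday and not a holiday, the date is unchanged.
The 10-business-day extension runs from 21 December 2040 to 4 January 2041.
4 January 2041 is a Friday and not a listed holiday, so it stands.
Final deadline: 4 January 2041.

4 January 2041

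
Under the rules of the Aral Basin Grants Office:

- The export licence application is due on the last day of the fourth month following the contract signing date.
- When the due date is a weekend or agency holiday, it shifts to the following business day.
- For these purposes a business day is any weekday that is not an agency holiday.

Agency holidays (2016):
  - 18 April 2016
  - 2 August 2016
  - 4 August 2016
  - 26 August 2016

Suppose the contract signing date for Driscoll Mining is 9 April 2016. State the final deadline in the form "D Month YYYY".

31 August 2016

The fourth month after 9 April 2016 is August 2016, whose last day is 31 August 2016.
31 August 2016 is a Wednesday and not a listed holiday, so it stands.
Final deadline: 31 August 2016.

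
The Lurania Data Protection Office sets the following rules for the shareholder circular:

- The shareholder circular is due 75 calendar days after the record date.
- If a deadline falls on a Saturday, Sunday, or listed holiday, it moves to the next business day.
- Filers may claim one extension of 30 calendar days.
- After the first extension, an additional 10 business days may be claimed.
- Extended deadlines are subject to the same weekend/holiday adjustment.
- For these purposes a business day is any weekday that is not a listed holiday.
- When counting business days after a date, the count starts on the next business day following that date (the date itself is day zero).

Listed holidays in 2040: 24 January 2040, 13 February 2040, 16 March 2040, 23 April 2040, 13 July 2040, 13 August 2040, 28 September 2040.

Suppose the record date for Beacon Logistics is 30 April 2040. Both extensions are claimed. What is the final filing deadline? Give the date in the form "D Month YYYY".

75 calendar days after 30 April 2040 is 14 July 2040.
14 July 2040 falls on a Saturday. Rolling to the next business day gives 16 July 2040, a Monday.
Add the 30 calendar-day extension to 16 July 2040: 15 August 2040.
Since 15 August 2040 is a Wednesday and not a holiday, the date is unchanged.
Counting 10 further business days from 15 August 2040 reaches 29 August 2040.
29 August 2040 (Wednesday) is already a business day.
Final deadline: 29 August 2040.

29 August 2040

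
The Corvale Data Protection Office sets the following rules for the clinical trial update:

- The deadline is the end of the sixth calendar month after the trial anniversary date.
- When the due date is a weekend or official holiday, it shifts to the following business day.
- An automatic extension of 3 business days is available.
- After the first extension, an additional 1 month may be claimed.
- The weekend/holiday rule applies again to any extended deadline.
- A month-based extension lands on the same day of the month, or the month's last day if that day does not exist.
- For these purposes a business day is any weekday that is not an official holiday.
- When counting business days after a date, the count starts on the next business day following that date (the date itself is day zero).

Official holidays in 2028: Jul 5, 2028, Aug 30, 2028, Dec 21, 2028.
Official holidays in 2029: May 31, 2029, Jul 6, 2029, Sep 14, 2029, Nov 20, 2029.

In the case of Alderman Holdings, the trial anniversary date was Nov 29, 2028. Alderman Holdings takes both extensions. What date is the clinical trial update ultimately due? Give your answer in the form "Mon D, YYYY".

6 months after Nov 29, 2028 is May 2029; that month ends on May 31, 2029.
May 31, 2029 falls on a listed holiday. Rolling to the next business day gives Jun 1, 2029, a Friday.
Applying the 3-business-day extension: 3 business days after Jun 1, 2029 is Jun 6, 2029.
Jun 6, 2029 (Wednesday) is already a business day.
Applying the 1 month extension: 1 month after Jun 6, 2029 is Jul 6, 2029.
Because Jul 6, 2029 is a listed holiday, the deadline becomes Jul 9, 2029 (Monday).
Final deadline: Jul 9, 2029.

Jul 9, 2029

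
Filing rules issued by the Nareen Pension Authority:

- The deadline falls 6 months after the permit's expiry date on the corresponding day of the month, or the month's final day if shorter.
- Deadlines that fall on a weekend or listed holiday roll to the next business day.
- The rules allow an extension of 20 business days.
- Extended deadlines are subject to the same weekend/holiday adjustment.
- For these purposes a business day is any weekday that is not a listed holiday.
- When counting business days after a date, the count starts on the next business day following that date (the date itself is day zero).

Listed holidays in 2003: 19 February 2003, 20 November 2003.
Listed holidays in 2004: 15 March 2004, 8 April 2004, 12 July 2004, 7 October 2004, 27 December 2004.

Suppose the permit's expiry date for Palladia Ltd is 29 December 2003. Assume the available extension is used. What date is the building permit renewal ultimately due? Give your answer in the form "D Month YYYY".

28 July 2004

6 months from 29 December 2003 is 29 June 2004.
29 June 2004 falls on a Tuesday, which is a business day, so no adjustment is needed.
Counting 20 further business days from 29 June 2004 reaches 28 July 2004.
28 July 2004 falls on a Wednesday, which is a business day, so no adjustment is needed.
Final deadline: 28 July 2004.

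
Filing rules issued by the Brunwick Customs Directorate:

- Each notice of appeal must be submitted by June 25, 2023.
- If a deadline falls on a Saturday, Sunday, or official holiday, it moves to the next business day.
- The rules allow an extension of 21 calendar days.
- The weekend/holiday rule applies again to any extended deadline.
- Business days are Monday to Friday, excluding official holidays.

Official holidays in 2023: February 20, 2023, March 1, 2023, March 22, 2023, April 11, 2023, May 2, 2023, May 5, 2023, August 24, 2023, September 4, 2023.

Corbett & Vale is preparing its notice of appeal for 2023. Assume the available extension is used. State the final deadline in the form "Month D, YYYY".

July 17, 2023

Start from the fixed due date, June 25, 2023.
June 25, 2023 is a Sunday; the next business day is June 26, 2023 (Monday).
The 21-calendar-day extension moves the deadline from June 26, 2023 to July 17, 2023.
July 17, 2023 (Monday) is already a business day.
Final deadline: July 17, 2023.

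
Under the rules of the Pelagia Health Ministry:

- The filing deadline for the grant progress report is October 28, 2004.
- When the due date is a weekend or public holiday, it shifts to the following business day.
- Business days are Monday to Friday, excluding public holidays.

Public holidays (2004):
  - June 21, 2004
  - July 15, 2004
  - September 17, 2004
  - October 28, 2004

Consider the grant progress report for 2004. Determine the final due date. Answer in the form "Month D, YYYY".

The stated deadline is October 28, 2004.
Because October 28, 2004 is a listed holiday, the deadline becomes October 29, 2004 (Friday).
Final deadline: October 29, 2004.

October 29, 2004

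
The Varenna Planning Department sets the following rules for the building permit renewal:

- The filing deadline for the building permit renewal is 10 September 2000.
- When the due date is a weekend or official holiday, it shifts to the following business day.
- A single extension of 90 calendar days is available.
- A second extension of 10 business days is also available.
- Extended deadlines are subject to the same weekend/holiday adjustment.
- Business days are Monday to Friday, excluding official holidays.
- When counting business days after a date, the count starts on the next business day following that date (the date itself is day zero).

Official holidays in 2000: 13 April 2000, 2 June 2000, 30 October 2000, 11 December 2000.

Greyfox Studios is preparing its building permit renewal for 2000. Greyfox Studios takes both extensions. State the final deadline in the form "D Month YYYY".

Start from the fixed due date, 10 September 2000.
10 September 2000 is a Sunday; the next business day is 11 September 2000 (Monday).
Add the 90 calendar-day extension to 11 September 2000: 10 December 2000.
10 December 2000 is a Sunday, so it moves to the next business day, 12 December 2000 (Tuesday).
The 10-business-day extension runs from 12 December 2000 to 26 December 2000.
26 December 2000 is a Tuesday and not a listed holiday, so it stands.
Final deadline: 26 December 2000.

26 December 2000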